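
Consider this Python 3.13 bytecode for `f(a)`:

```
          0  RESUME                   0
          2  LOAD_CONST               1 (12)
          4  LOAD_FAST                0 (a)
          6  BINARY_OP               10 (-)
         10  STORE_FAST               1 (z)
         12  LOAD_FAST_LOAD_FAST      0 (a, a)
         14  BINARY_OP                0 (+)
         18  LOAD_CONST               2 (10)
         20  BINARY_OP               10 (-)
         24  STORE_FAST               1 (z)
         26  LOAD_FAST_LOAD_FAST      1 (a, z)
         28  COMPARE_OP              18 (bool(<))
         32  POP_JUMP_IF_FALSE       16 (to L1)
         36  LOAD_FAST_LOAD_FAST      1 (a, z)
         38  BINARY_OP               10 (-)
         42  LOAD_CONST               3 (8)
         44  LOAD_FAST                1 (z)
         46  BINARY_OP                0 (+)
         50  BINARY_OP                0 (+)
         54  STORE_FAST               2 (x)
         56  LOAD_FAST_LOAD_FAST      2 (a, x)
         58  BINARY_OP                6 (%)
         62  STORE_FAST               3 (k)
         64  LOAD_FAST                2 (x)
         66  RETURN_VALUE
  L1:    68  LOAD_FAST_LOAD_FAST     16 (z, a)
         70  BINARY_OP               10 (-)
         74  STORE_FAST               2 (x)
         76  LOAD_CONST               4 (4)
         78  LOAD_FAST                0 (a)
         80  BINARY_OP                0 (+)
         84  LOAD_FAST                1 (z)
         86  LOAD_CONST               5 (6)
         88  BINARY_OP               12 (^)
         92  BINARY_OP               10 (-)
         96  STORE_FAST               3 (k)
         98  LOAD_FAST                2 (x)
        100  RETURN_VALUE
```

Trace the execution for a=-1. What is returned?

LOAD_CONST → push 12. Stack: [12]
LOAD_FAST a → push -1. Stack: [12, -1]
BINARY_OP - → 12 - -1 = 13. Stack: [13]
STORE_FAST z → z=13. Stack: []
LOAD_FAST_LOAD_FAST a,a → push -1,-1. Stack: [-1, -1]
BINARY_OP + → -1 + -1 = -2. Stack: [-2]
LOAD_CONST → push 10. Stack: [-2, 10]
BINARY_OP - → -2 - 10 = -12. Stack: [-12]
STORE_FAST z → z=-12. Stack: []
LOAD_FAST_LOAD_FAST a,z → push -1,-12. Stack: [-1, -12]
COMPARE_OP bool(<) → -1 vs -12 = False. Stack: [False]
POP_JUMP_IF_FALSE → pop False; jump. Stack: []
LOAD_FAST_LOAD_FAST z,a → push -12,-1. Stack: [-12, -1]
BINARY_OP - → -12 - -1 = -11. Stack: [-11]
STORE_FAST x → x=-11. Stack: []
LOAD_CONST → push 4. Stack: [4]
LOAD_FAST a → push -1. Stack: [4, -1]
BINARY_OP + → 4 + -1 = 3. Stack: [3]
LOAD_FAST z → push -12. Stack: [3, -12]
LOAD_CONST → push 6. Stack: [3, -12, 6]
BINARY_OP ^ → -12 ^ 6 = -14. Stack: [3, -14]
BINARY_OP - → 3 - -14 = 17. Stack: [17]
STORE_FAST k → k=17. Stack: []
LOAD_FAST x → push -11. Stack: [-11]
RETURN_VALUE → return -11.

-11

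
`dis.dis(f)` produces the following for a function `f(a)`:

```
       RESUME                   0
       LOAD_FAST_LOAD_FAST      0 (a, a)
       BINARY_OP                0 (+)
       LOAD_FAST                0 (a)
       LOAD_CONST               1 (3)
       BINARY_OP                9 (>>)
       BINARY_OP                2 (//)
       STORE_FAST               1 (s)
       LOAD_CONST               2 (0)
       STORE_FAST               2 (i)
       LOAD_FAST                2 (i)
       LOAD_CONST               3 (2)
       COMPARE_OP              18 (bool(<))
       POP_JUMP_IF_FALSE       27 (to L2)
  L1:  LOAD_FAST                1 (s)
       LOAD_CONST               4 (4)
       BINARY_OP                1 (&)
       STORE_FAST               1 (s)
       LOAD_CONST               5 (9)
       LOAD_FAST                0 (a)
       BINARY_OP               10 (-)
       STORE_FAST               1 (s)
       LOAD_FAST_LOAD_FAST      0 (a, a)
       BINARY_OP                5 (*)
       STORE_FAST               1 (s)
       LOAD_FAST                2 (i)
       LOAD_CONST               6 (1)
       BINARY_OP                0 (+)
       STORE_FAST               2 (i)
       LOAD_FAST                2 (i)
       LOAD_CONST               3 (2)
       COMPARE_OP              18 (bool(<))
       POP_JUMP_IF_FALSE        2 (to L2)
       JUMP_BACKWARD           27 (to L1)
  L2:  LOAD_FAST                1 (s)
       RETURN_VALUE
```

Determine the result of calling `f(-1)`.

LOAD_FAST_LOAD_FAST a,a → push -1,-1. Stack: [-1, -1]
BINARY_OP + → -1 + -1 = -2. Stack: [-2]
LOAD_FAST a → push -1. Stack: [-2, -1]
LOAD_CONST → push 3. Stack: [-2, -1, 3]
BINARY_OP >> → -1 >> 3 = -1. Stack: [-2, -1]
BINARY_OP // → -2 // -1 = 2. Stack: [2]
STORE_FAST s → s=2. Stack: []
LOAD_CONST → push 0. Stack: [0]
STORE_FAST i → i=0. Stack: []
LOAD_FAST i → push 0. Stack: [0]
LOAD_CONST → push 2. Stack: [0, 2]
COMPARE_OP bool(<) → 0 vs 2 = True. Stack: [True]
POP_JUMP_IF_FALSE → pop True; no jump. Stack: []
LOAD_FAST s → push 2. Stack: [2]
LOAD_CONST → push 4. Stack: [2, 4]
BINARY_OP & → 2 & 4 = 0. Stack: [0]
STORE_FAST s → s=0. Stack: []
LOAD_CONST → push 9. Stack: [9]
LOAD_FAST a → push -1. Stack: [9, -1]
BINARY_OP - → 9 - -1 = 10. Stack: [10]
STORE_FAST s → s=10. Stack: []
LOAD_FAST_LOAD_FAST a,a → push -1,-1. Stack: [-1, -1]
BINARY_OP * → -1 * -1 = 1. Stack: [1]
STORE_FAST s → s=1. Stack: []
LOAD_FAST i → push 0. Stack: [0]
LOAD_CONST → push 1. Stack: [0, 1]
BINARY_OP + → 0 + 1 = 1. Stack: [1]
STORE_FAST i → i=1. Stack: []
LOAD_FAST i → push 1. Stack: [1]
LOAD_CONST → push 2. Stack: [1, 2]
COMPARE_OP bool(<) → 1 vs 2 = True. Stack: [True]
POP_JUMP_IF_FALSE → pop True; no jump. Stack: []
LOAD_FAST s → push 1. Stack: [1]
LOAD_CONST → push 4. Stack: [1, 4]
BINARY_OP & → 1 & 4 = 0. Stack: [0]
STORE_FAST s → s=0. Stack: []
LOAD_CONST → push 9. Stack: [9]
LOAD_FAST a → push -1. Stack: [9, -1]
BINARY_OP - → 9 - -1 = 10. Stack: [10]
STORE_FAST s → s=10. Stack: []
LOAD_FAST_LOAD_FAST a,a → push -1,-1. Stack: [-1, -1]
BINARY_OP * → -1 * -1 = 1. Stack: [1]
STORE_FAST s → s=1. Stack: []
LOAD_FAST i → push 1. Stack: [1]
LOAD_CONST → push 1. Stack: [1, 1]
BINARY_OP + → 1 + 1 = 2. Stack: [2]
STORE_FAST i → i=2. Stack: []
LOAD_FAST i → push 2. Stack: [2]
LOAD_CONST → push 2. Stack: [2, 2]
COMPARE_OP bool(<) → 2 vs 2 = False. Stack: [False]
POP_JUMP_IF_FALSE → pop False; jump. Stack: []
LOAD_FAST s → push 1. Stack: [1]
RETURN_VALUE → return 1.

1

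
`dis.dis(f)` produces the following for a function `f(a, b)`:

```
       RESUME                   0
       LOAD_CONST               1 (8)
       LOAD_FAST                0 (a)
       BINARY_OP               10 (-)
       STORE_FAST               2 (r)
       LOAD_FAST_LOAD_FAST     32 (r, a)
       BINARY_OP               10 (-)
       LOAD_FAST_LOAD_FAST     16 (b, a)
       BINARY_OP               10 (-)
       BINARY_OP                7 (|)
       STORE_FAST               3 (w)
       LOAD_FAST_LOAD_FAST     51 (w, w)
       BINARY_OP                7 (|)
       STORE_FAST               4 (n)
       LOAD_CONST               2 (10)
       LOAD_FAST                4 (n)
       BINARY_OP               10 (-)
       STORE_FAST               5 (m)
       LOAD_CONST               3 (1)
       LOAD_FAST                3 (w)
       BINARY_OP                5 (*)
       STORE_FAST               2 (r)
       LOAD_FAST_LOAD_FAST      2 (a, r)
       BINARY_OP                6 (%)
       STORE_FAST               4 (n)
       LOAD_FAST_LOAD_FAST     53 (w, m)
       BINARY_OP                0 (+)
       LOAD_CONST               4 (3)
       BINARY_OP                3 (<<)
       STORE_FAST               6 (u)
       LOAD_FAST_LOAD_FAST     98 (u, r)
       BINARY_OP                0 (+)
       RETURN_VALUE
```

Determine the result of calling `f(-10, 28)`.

LOAD_CONST → push 8. Stack: [8]
LOAD_FAST a → push -10. Stack: [8, -10]
BINARY_OP - → 8 - -10 = 18. Stack: [18]
STORE_FAST r → r=18. Stack: []
LOAD_FAST_LOAD_FAST r,a → push 18,-10. Stack: [18, -10]
BINARY_OP - → 18 - -10 = 28. Stack: [28]
LOAD_FAST_LOAD_FAST b,a → push 28,-10. Stack: [28, 28, -10]
BINARY_OP - → 28 - -10 = 38. Stack: [28, 38]
BINARY_OP | → 28 | 38 = 62. Stack: [62]
STORE_FAST w → w=62. Stack: []
LOAD_FAST_LOAD_FAST w,w → push 62,62. Stack: [62, 62]
BINARY_OP | → 62 | 62 = 62. Stack: [62]
STORE_FAST n → n=62. Stack: []
LOAD_CONST → push 10. Stack: [10]
LOAD_FAST n → push 62. Stack: [10, 62]
BINARY_OP - → 10 - 62 = -52. Stack: [-52]
STORE_FAST m → m=-52. Stack: []
LOAD_CONST → push 1. Stack: [1]
LOAD_FAST w → push 62. Stack: [1, 62]
BINARY_OP * → 1 * 62 = 62. Stack: [62]
STORE_FAST r → r=62. Stack: []
LOAD_FAST_LOAD_FAST a,r → push -10,62. Stack: [-10, 62]
BINARY_OP % → -10 % 62 = 52. Stack: [52]
STORE_FAST n → n=52. Stack: []
LOAD_FAST_LOAD_FAST w,m → push 62,-52. Stack: [62, -52]
BINARY_OP + → 62 + -52 = 10. Stack: [10]
LOAD_CONST → push 3. Stack: [10, 3]
BINARY_OP << → 10 << 3 = 80. Stack: [80]
STORE_FAST u → u=80. Stack: []
LOAD_FAST_LOAD_FAST u,r → push 80,62. Stack: [80, 62]
BINARY_OP + → 80 + 62 = 142. Stack: [142]
RETURN_VALUE → return 142.

142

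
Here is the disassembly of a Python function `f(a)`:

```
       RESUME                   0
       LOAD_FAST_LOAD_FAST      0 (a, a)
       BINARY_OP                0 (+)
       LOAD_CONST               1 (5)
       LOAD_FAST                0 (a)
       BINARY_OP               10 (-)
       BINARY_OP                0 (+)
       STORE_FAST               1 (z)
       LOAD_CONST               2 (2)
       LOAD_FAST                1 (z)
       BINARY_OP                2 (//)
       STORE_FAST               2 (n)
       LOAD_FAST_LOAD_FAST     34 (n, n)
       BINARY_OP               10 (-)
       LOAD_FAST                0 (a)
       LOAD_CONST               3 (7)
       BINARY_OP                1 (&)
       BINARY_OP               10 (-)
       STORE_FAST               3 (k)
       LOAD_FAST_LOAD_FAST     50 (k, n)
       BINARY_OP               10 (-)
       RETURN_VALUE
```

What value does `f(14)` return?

LOAD_FAST_LOAD_FAST a,a → push 14,14. Stack: [14, 14]
BINARY_OP + → 14 + 14 = 28. Stack: [28]
LOAD_CONST → push 5. Stack: [28, 5]
LOAD_FAST a → push 14. Stack: [28, 5, 14]
BINARY_OP - → 5 - 14 = -9. Stack: [28, -9]
BINARY_OP + → 28 + -9 = 19. Stack: [19]
STORE_FAST z → z=19. Stack: []
LOAD_CONST → push 2. Stack: [2]
LOAD_FAST z → push 19. Stack: [2, 19]
BINARY_OP // → 2 // 19 = 0. Stack: [0]
STORE_FAST n → n=0. Stack: []
LOAD_FAST_LOAD_FAST n,n → push 0,0. Stack: [0, 0]
BINARY_OP - → 0 - 0 = 0. Stack: [0]
LOAD_FAST a → push 14. Stack: [0, 14]
LOAD_CONST → push 7. Stack: [0, 14, 7]
BINARY_OP & → 14 & 7 = 6. Stack: [0, 6]
BINARY_OP - → 0 - 6 = -6. Stack: [-6]
STORE_FAST k → k=-6. Stack: []
LOAD_FAST_LOAD_FAST k,n → push -6,0. Stack: [-6, 0]
BINARY_OP - → -6 - 0 = -6. Stack: [-6]
RETURN_VALUE → return -6.

-6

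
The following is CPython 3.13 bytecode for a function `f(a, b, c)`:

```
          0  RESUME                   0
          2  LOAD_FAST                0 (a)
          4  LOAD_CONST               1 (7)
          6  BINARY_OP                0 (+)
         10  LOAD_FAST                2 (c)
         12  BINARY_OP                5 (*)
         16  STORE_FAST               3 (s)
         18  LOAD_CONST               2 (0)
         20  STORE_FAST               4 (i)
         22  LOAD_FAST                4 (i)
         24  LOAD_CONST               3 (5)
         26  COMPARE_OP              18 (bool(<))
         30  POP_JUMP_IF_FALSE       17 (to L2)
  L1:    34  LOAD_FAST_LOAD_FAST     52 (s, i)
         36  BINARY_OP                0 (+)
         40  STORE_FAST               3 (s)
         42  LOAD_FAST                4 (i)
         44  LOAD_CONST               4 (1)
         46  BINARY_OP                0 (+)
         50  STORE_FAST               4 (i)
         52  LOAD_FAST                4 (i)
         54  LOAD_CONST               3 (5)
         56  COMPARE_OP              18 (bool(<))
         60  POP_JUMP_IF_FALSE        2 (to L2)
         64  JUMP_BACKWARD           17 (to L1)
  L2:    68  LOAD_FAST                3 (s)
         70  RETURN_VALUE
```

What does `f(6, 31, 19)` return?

LOAD_FAST a → push 6
LOAD_CONST → push 7
BINARY_OP + → 6 + 7 = 13
LOAD_FAST c → push 19
BINARY_OP * → 13 * 19 = 247
STORE_FAST s → s=247
LOAD_CONST → push 0
STORE_FAST i → i=0
LOAD_FAST i → push 0
LOAD_CONST → push 5
COMPARE_OP bool(<) → 0 vs 5 = True
POP_JUMP_IF_FALSE → pop True; no jump
LOAD_FAST_LOAD_FAST s,i → push 247,0
BINARY_OP + → 247 + 0 = 247
STORE_FAST s → s=247
LOAD_FAST i → push 0
LOAD_CONST → push 1
BINARY_OP + → 0 + 1 = 1
STORE_FAST i → i=1
LOAD_FAST i → push 1
LOAD_CONST → push 5
COMPARE_OP bool(<) → 1 vs 5 = True
POP_JUMP_IF_FALSE → pop True; no jump
LOAD_FAST_LOAD_FAST s,i → push 247,1
BINARY_OP + → 247 + 1 = 248
STORE_FAST s → s=248
LOAD_FAST i → push 1
LOAD_CONST → push 1
BINARY_OP + → 1 + 1 = 2
STORE_FAST i → i=2
LOAD_FAST i → push 2
LOAD_CONST → push 5
COMPARE_OP bool(<) → 2 vs 5 = True
POP_JUMP_IF_FALSE → pop True; no jump
LOAD_FAST_LOAD_FAST s,i → push 248,2
BINARY_OP + → 248 + 2 = 250
STORE_FAST s → s=250
LOAD_FAST i → push 2
LOAD_CONST → push 1
BINARY_OP + → 2 + 1 = 3
STORE_FAST i → i=3
LOAD_FAST i → push 3
LOAD_CONST → push 5
COMPARE_OP bool(<) → 3 vs 5 = True
POP_JUMP_IF_FALSE → pop True; no jump
LOAD_FAST_LOAD_FAST s,i → push 250,3
BINARY_OP + → 250 + 3 = 253
STORE_FAST s → s=253
LOAD_FAST i → push 3
LOAD_CONST → push 1
BINARY_OP + → 3 + 1 = 4
STORE_FAST i → i=4
LOAD_FAST i → push 4
LOAD_CONST → push 5
COMPARE_OP bool(<) → 4 vs 5 = True
POP_JUMP_IF_FALSE → pop True; no jump
LOAD_FAST_LOAD_FAST s,i → push 253,4
BINARY_OP + → 253 + 4 = 257
STORE_FAST s → s=257
LOAD_FAST i → push 4
LOAD_CONST → push 1
BINARY_OP + → 4 + 1 = 5
STORE_FAST i → i=5
LOAD_FAST i → push 5
LOAD_CONST → push 5
COMPARE_OP bool(<) → 5 vs 5 = False
POP_JUMP_IF_FALSE → pop False; jump
LOAD_FAST s → push 257
RETURN_VALUE → return 257.

257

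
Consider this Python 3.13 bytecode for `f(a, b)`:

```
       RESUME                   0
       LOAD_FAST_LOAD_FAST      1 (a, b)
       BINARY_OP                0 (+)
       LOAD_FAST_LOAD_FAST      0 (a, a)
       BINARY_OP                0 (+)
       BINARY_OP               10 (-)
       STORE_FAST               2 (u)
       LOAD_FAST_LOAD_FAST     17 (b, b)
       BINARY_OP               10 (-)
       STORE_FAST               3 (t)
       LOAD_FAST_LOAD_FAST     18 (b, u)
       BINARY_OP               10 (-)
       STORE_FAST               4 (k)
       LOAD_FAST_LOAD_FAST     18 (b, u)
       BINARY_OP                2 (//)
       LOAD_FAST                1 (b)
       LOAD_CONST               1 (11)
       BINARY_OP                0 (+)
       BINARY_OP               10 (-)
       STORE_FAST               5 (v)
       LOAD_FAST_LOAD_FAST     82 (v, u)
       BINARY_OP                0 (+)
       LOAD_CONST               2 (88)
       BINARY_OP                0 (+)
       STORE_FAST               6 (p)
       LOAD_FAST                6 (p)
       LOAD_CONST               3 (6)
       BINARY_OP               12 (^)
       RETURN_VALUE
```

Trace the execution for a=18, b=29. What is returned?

LOAD_FAST_LOAD_FAST a,b → push 18,29. Stack: [18, 29]
BINARY_OP + → 18 + 29 = 47. Stack: [47]
LOAD_FAST_LOAD_FAST a,a → push 18,18. Stack: [47, 18, 18]
BINARY_OP + → 18 + 18 = 36. Stack: [47, 36]
BINARY_OP - → 47 - 36 = 11. Stack: [11]
STORE_FAST u → u=11. Stack: []
LOAD_FAST_LOAD_FAST b,b → push 29,29. Stack: [29, 29]
BINARY_OP - → 29 - 29 = 0. Stack: [0]
STORE_FAST t → t=0. Stack: []
LOAD_FAST_LOAD_FAST b,u → push 29,11. Stack: [29, 11]
BINARY_OP - → 29 - 11 = 18. Stack: [18]
STORE_FAST k → k=18. Stack: []
LOAD_FAST_LOAD_FAST b,u → push 29,11. Stack: [29, 11]
BINARY_OP // → 29 // 11 = 2. Stack: [2]
LOAD_FAST b → push 29. Stack: [2, 29]
LOAD_CONST → push 11. Stack: [2, 29, 11]
BINARY_OP + → 29 + 11 = 40. Stack: [2, 40]
BINARY_OP - → 2 - 40 = -38. Stack: [-38]
STORE_FAST v → v=-38. Stack: []
LOAD_FAST_LOAD_FAST v,u → push -38,11. Stack: [-38, 11]
BINARY_OP + → -38 + 11 = -27. Stack: [-27]
LOAD_CONST → push 88. Stack: [-27, 88]
BINARY_OP + → -27 + 88 = 61. Stack: [61]
STORE_FAST p → p=61. Stack: []
LOAD_FAST p → push 61. Stack: [61]
LOAD_CONST → push 6. Stack: [61, 6]
BINARY_OP ^ → 61 ^ 6 = 59. Stack: [59]
RETURN_VALUE → return 59.

59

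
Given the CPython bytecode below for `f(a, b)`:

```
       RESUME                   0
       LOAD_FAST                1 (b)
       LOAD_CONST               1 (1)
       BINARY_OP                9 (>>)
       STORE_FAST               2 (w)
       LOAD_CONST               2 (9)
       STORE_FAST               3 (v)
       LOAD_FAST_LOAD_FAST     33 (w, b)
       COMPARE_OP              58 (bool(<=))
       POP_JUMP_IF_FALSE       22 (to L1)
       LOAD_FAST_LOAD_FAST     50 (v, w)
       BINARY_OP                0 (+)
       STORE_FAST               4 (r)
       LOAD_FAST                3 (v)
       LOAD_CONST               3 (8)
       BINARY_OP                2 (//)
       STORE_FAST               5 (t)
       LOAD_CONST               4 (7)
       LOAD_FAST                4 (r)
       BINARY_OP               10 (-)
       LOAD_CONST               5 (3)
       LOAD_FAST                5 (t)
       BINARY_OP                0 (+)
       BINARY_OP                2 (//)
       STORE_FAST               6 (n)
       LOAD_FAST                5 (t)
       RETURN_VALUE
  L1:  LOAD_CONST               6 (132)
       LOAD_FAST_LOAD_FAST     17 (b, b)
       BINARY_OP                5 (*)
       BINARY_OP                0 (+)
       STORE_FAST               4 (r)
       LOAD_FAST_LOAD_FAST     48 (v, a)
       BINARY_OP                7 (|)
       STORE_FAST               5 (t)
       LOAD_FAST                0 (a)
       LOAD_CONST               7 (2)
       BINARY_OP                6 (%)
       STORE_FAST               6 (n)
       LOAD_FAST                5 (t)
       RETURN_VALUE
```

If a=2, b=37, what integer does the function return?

1

LOAD_FAST b → push 37. Stack: [37]
LOAD_CONST → push 1. Stack: [37, 1]
BINARY_OP >> → 37 >> 1 = 18. Stack: [18]
STORE_FAST w → w=18. Stack: []
LOAD_CONST → push 9. Stack: [9]
STORE_FAST v → v=9. Stack: []
LOAD_FAST_LOAD_FAST w,b → push 18,37. Stack: [18, 37]
COMPARE_OP bool(<=) → 18 vs 37 = True. Stack: [True]
POP_JUMP_IF_FALSE → pop True; no jump. Stack: []
LOAD_FAST_LOAD_FAST v,w → push 9,18. Stack: [9, 18]
BINARY_OP + → 9 + 18 = 27. Stack: [27]
STORE_FAST r → r=27. Stack: []
LOAD_FAST v → push 9. Stack: [9]
LOAD_CONST → push 8. Stack: [9, 8]
BINARY_OP // → 9 // 8 = 1. Stack: [1]
STORE_FAST t → t=1. Stack: []
LOAD_CONST → push 7. Stack: [7]
LOAD_FAST r → push 27. Stack: [7, 27]
BINARY_OP - → 7 - 27 = -20. Stack: [-20]
LOAD_CONST → push 3. Stack: [-20, 3]
LOAD_FAST t → push 1. Stack: [-20, 3, 1]
BINARY_OP + → 3 + 1 = 4. Stack: [-20, 4]
BINARY_OP // → -20 // 4 = -5. Stack: [-5]
STORE_FAST n → n=-5. Stack: []
LOAD_FAST t → push 1. Stack: [1]
RETURN_VALUE → return 1.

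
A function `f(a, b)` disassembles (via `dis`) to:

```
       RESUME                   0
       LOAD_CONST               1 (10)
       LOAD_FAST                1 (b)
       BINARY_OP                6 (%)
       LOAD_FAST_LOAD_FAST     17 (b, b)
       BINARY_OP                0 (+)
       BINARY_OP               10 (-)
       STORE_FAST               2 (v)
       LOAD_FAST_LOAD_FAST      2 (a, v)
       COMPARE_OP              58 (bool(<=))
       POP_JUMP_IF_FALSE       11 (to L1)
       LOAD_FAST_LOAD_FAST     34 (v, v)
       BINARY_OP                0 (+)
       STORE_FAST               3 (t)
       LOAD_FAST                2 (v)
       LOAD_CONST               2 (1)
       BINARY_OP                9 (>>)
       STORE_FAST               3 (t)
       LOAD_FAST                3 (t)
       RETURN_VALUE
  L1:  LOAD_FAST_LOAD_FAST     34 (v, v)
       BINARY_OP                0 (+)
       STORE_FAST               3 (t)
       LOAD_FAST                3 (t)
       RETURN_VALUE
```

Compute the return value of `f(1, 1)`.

LOAD_CONST → push 10. Stack: [10]
LOAD_FAST b → push 1. Stack: [10, 1]
BINARY_OP % → 10 % 1 = 0. Stack: [0]
LOAD_FAST_LOAD_FAST b,b → push 1,1. Stack: [0, 1, 1]
BINARY_OP + → 1 + 1 = 2. Stack: [0, 2]
BINARY_OP - → 0 - 2 = -2. Stack: [-2]
STORE_FAST v → v=-2. Stack: []
LOAD_FAST_LOAD_FAST a,v → push 1,-2. Stack: [1, -2]
COMPARE_OP bool(<=) → 1 vs -2 = False. Stack: [False]
POP_JUMP_IF_FALSE → pop False; jump. Stack: []
LOAD_FAST_LOAD_FAST v,v → push -2,-2. Stack: [-2, -2]
BINARY_OP + → -2 + -2 = -4. Stack: [-4]
STORE_FAST t → t=-4. Stack: []
LOAD_FAST t → push -4. Stack: [-4]
RETURN_VALUE → return -4.

-4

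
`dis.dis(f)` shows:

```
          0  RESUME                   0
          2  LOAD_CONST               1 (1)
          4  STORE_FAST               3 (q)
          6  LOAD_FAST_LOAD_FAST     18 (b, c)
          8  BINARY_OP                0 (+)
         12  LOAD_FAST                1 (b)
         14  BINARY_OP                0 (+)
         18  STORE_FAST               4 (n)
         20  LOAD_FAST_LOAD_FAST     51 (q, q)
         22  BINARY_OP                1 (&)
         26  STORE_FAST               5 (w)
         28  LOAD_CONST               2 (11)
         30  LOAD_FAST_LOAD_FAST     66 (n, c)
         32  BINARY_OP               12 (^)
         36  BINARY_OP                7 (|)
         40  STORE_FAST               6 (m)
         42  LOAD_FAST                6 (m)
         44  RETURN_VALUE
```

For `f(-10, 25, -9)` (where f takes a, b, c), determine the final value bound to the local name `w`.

LOAD_CONST → push 1. Stack: [1]
STORE_FAST q → q=1. Stack: []
LOAD_FAST_LOAD_FAST b,c → push 25,-9. Stack: [25, -9]
BINARY_OP + → 25 + -9 = 16. Stack: [16]
LOAD_FAST b → push 25. Stack: [16, 25]
BINARY_OP + → 16 + 25 = 41. Stack: [41]
STORE_FAST n → n=41. Stack: []
LOAD_FAST_LOAD_FAST q,q → push 1,1. Stack: [1, 1]
BINARY_OP & → 1 & 1 = 1. Stack: [1]
STORE_FAST w → w=1. Stack: []
LOAD_CONST → push 11. Stack: [11]
LOAD_FAST_LOAD_FAST n,c → push 41,-9. Stack: [11, 41, -9]
BINARY_OP ^ → 41 ^ -9 = -34. Stack: [11, -34]
BINARY_OP | → 11 | -34 = -33. Stack: [-33]
STORE_FAST m → m=-33. Stack: []
LOAD_FAST m → push -33. Stack: [-33]
RETURN_VALUE → return -33.

1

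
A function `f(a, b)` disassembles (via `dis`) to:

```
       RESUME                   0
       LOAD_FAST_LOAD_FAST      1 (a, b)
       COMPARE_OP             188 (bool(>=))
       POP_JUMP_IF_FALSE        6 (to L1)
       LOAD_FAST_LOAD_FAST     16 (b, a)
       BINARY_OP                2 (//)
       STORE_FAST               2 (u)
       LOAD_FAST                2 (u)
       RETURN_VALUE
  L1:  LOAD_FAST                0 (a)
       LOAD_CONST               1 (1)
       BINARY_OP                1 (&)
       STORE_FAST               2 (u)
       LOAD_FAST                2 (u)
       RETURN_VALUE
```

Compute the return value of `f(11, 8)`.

LOAD_FAST_LOAD_FAST a,b → push 11,8. Stack: [11, 8]
COMPARE_OP bool(>=) → 11 vs 8 = True. Stack: [True]
POP_JUMP_IF_FALSE → pop True; no jump. Stack: []
LOAD_FAST_LOAD_FAST b,a → push 8,11. Stack: [8, 11]
BINARY_OP // → 8 // 11 = 0. Stack: [0]
STORE_FAST u → u=0. Stack: []
LOAD_FAST u → push 0. Stack: [0]
RETURN_VALUE → return 0.

0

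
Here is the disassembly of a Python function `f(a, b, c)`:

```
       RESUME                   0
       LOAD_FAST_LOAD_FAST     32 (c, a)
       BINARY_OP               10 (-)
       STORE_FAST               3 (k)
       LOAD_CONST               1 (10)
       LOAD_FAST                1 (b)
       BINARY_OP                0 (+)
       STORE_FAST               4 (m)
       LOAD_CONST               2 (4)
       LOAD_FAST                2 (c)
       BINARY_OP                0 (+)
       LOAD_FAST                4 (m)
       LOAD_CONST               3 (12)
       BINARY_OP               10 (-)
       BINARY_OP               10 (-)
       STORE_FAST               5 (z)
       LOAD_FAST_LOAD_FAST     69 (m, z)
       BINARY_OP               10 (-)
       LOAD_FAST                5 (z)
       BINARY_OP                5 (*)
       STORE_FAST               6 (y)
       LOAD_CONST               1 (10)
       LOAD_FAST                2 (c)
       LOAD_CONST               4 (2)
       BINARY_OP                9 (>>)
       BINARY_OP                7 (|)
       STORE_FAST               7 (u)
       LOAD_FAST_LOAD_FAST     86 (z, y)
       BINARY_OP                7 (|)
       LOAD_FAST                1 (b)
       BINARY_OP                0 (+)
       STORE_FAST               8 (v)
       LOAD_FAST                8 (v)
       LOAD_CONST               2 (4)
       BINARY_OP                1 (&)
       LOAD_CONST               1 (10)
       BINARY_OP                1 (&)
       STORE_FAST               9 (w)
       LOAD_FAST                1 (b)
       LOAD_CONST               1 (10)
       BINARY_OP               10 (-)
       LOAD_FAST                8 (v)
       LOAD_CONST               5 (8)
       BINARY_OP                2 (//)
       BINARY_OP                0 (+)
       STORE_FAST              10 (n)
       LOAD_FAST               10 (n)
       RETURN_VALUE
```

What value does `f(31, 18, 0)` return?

8

LOAD_FAST_LOAD_FAST c,a → push 0,31. Stack: [0, 31]
BINARY_OP - → 0 - 31 = -31. Stack: [-31]
STORE_FAST k → k=-31. Stack: []
LOAD_CONST → push 10. Stack: [10]
LOAD_FAST b → push 18. Stack: [10, 18]
BINARY_OP + → 10 + 18 = 28. Stack: [28]
STORE_FAST m → m=28. Stack: []
LOAD_CONST → push 4. Stack: [4]
LOAD_FAST c → push 0. Stack: [4, 0]
BINARY_OP + → 4 + 0 = 4. Stack: [4]
LOAD_FAST m → push 28. Stack: [4, 28]
LOAD_CONST → push 12. Stack: [4, 28, 12]
BINARY_OP - → 28 - 12 = 16. Stack: [4, 16]
BINARY_OP - → 4 - 16 = -12. Stack: [-12]
STORE_FAST z → z=-12. Stack: []
LOAD_FAST_LOAD_FAST m,z → push 28,-12. Stack: [28, -12]
BINARY_OP - → 28 - -12 = 40. Stack: [40]
LOAD_FAST z → push -12. Stack: [40, -12]
BINARY_OP * → 40 * -12 = -480. Stack: [-480]
STORE_FAST y → y=-480. Stack: []
LOAD_CONST → push 10. Stack: [10]
LOAD_FAST c → push 0. Stack: [10, 0]
LOAD_CONST → push 2. Stack: [10, 0, 2]
BINARY_OP >> → 0 >> 2 = 0. Stack: [10, 0]
BINARY_OP | → 10 | 0 = 10. Stack: [10]
STORE_FAST u → u=10. Stack: []
LOAD_FAST_LOAD_FAST z,y → push -12,-480. Stack: [-12, -480]
BINARY_OP | → -12 | -480 = -12. Stack: [-12]
LOAD_FAST b → push 18. Stack: [-12, 18]
BINARY_OP + → -12 + 18 = 6. Stack: [6]
STORE_FAST v → v=6. Stack: []
LOAD_FAST v → push 6. Stack: [6]
LOAD_CONST → push 4. Stack: [6, 4]
BINARY_OP & → 6 & 4 = 4. Stack: [4]
LOAD_CONST → push 10. Stack: [4, 10]
BINARY_OP & → 4 & 10 = 0. Stack: [0]
STORE_FAST w → w=0. Stack: []
LOAD_FAST b → push 18. Stack: [18]
LOAD_CONST → push 10. Stack: [18, 10]
BINARY_OP - → 18 - 10 = 8. Stack: [8]
LOAD_FAST v → push 6. Stack: [8, 6]
LOAD_CONST → push 8. Stack: [8, 6, 8]
BINARY_OP // → 6 // 8 = 0. Stack: [8, 0]
BINARY_OP + → 8 + 0 = 8. Stack: [8]
STORE_FAST n → n=8. Stack: []
LOAD_FAST n → push 8. Stack: [8]
RETURN_VALUE → return 8.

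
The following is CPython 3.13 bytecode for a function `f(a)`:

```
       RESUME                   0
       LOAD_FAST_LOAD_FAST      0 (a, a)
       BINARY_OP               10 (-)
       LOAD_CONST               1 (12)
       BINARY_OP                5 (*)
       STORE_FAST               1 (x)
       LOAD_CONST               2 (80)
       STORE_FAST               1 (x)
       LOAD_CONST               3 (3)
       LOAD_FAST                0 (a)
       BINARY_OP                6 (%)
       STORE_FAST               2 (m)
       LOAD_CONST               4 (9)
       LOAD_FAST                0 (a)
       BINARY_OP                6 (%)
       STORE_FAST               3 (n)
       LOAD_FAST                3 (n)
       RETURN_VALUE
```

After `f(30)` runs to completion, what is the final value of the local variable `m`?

3

LOAD_FAST_LOAD_FAST a,a → push 30,30. Stack: [30, 30]
BINARY_OP - → 30 - 30 = 0. Stack: [0]
LOAD_CONST → push 12. Stack: [0, 12]
BINARY_OP * → 0 * 12 = 0. Stack: [0]
STORE_FAST x → x=0. Stack: []
LOAD_CONST → push 80. Stack: [80]
STORE_FAST x → x=80. Stack: []
LOAD_CONST → push 3. Stack: [3]
LOAD_FAST a → push 30. Stack: [3, 30]
BINARY_OP % → 3 % 30 = 3. Stack: [3]
STORE_FAST m → m=3. Stack: []
LOAD_CONST → push 9. Stack: [9]
LOAD_FAST a → push 30. Stack: [9, 30]
BINARY_OP % → 9 % 30 = 9. Stack: [9]
STORE_FAST n → n=9. Stack: []
LOAD_FAST n → push 9. Stack: [9]
RETURN_VALUE → return 9.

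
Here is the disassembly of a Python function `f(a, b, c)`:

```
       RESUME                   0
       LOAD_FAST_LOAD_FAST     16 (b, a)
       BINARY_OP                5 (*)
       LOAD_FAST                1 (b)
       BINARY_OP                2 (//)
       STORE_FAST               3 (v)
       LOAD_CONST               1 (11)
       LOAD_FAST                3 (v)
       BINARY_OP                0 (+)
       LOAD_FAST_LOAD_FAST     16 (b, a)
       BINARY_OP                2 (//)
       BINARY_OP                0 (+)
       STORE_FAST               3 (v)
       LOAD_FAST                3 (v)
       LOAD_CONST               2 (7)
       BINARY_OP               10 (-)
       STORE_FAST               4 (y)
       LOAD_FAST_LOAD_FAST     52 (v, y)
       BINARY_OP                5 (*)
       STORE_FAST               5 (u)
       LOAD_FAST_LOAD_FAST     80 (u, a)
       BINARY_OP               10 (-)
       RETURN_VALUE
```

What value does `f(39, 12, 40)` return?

2111

LOAD_FAST_LOAD_FAST b,a → push 12,39. Stack: [12, 39]
BINARY_OP * → 12 * 39 = 468. Stack: [468]
LOAD_FAST b → push 12. Stack: [468, 12]
BINARY_OP // → 468 // 12 = 39. Stack: [39]
STORE_FAST v → v=39. Stack: []
LOAD_CONST → push 11. Stack: [11]
LOAD_FAST v → push 39. Stack: [11, 39]
BINARY_OP + → 11 + 39 = 50. Stack: [50]
LOAD_FAST_LOAD_FAST b,a → push 12,39. Stack: [50, 12, 39]
BINARY_OP // → 12 // 39 = 0. Stack: [50, 0]
BINARY_OP + → 50 + 0 = 50. Stack: [50]
STORE_FAST v → v=50. Stack: []
LOAD_FAST v → push 50. Stack: [50]
LOAD_CONST → push 7. Stack: [50, 7]
BINARY_OP - → 50 - 7 = 43. Stack: [43]
STORE_FAST y → y=43. Stack: []
LOAD_FAST_LOAD_FAST v,y → push 50,43. Stack: [50, 43]
BINARY_OP * → 50 * 43 = 2150. Stack: [2150]
STORE_FAST u → u=2150. Stack: []
LOAD_FAST_LOAD_FAST u,a → push 2150,39. Stack: [2150, 39]
BINARY_OP - → 2150 - 39 = 2111. Stack: [2111]
RETURN_VALUE → return 2111.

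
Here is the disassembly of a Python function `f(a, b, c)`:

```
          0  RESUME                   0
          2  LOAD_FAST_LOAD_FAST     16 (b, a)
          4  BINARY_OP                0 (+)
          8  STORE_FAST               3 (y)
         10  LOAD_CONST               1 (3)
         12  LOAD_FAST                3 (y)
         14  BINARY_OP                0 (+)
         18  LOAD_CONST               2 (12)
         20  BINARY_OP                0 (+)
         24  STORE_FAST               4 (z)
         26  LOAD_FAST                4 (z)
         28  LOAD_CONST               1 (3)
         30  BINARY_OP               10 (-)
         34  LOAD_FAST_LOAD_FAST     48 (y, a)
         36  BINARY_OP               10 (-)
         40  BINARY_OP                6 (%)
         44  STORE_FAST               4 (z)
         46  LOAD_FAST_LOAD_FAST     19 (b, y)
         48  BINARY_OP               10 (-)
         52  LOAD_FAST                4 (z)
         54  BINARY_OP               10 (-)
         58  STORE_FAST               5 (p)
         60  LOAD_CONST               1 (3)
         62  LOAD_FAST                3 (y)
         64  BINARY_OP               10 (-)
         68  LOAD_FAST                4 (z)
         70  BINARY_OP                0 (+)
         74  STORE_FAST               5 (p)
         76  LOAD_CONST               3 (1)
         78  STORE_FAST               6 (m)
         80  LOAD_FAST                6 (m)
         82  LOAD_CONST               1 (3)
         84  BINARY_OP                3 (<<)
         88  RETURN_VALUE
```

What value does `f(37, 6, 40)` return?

LOAD_FAST_LOAD_FAST b,a → push 6,37. Stack: [6, 37]
BINARY_OP + → 6 + 37 = 43. Stack: [43]
STORE_FAST y → y=43. Stack: []
LOAD_CONST → push 3. Stack: [3]
LOAD_FAST y → push 43. Stack: [3, 43]
BINARY_OP + → 3 + 43 = 46. Stack: [46]
LOAD_CONST → push 12. Stack: [46, 12]
BINARY_OP + → 46 + 12 = 58. Stack: [58]
STORE_FAST z → z=58. Stack: []
LOAD_FAST z → push 58. Stack: [58]
LOAD_CONST → push 3. Stack: [58, 3]
BINARY_OP - → 58 - 3 = 55. Stack: [55]
LOAD_FAST_LOAD_FAST y,a → push 43,37. Stack: [55, 43, 37]
BINARY_OP - → 43 - 37 = 6. Stack: [55, 6]
BINARY_OP % → 55 % 6 = 1. Stack: [1]
STORE_FAST z → z=1. Stack: []
LOAD_FAST_LOAD_FAST b,y → push 6,43. Stack: [6, 43]
BINARY_OP - → 6 - 43 = -37. Stack: [-37]
LOAD_FAST z → push 1. Stack: [-37, 1]
BINARY_OP - → -37 - 1 = -38. Stack: [-38]
STORE_FAST p → p=-38. Stack: []
LOAD_CONST → push 3. Stack: [3]
LOAD_FAST y → push 43. Stack: [3, 43]
BINARY_OP - → 3 - 43 = -40. Stack: [-40]
LOAD_FAST z → push 1. Stack: [-40, 1]
BINARY_OP + → -40 + 1 = -39. Stack: [-39]
STORE_FAST p → p=-39. Stack: []
LOAD_CONST → push 1. Stack: [1]
STORE_FAST m → m=1. Stack: []
LOAD_FAST m → push 1. Stack: [1]
LOAD_CONST → push 3. Stack: [1, 3]
BINARY_OP << → 1 << 3 = 8. Stack: [8]
RETURN_VALUE → return 8.

8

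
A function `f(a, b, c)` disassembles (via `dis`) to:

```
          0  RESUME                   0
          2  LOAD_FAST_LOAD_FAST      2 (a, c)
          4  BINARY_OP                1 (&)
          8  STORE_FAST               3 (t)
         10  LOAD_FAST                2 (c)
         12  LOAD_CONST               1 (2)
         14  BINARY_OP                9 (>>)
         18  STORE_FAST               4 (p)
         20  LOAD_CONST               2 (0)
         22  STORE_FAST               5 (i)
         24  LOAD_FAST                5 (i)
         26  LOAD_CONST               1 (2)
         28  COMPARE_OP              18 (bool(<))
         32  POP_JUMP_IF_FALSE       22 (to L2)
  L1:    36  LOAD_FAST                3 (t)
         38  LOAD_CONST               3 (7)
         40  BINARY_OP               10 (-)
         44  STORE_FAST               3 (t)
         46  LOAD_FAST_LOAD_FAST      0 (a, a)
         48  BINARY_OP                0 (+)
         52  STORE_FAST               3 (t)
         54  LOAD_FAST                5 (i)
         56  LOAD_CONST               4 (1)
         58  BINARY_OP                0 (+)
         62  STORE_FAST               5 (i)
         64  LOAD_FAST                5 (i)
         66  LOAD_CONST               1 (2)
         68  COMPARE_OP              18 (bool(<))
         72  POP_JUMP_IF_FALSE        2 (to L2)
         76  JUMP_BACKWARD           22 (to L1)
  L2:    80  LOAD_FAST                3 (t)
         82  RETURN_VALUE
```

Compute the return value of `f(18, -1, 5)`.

LOAD_FAST_LOAD_FAST a,c → push 18,5. Stack: [18, 5]
BINARY_OP & → 18 & 5 = 0. Stack: [0]
STORE_FAST t → t=0. Stack: []
LOAD_FAST c → push 5. Stack: [5]
LOAD_CONST → push 2. Stack: [5, 2]
BINARY_OP >> → 5 >> 2 = 1. Stack: [1]
STORE_FAST p → p=1. Stack: []
LOAD_CONST → push 0. Stack: [0]
STORE_FAST i → i=0. Stack: []
LOAD_FAST i → push 0. Stack: [0]
LOAD_CONST → push 2. Stack: [0, 2]
COMPARE_OP bool(<) → 0 vs 2 = True. Stack: [True]
POP_JUMP_IF_FALSE → pop True; no jump. Stack: []
LOAD_FAST t → push 0. Stack: [0]
LOAD_CONST → push 7. Stack: [0, 7]
BINARY_OP - → 0 - 7 = -7. Stack: [-7]
STORE_FAST t → t=-7. Stack: []
LOAD_FAST_LOAD_FAST a,a → push 18,18. Stack: [18, 18]
BINARY_OP + → 18 + 18 = 36. Stack: [36]
STORE_FAST t → t=36. Stack: []
LOAD_FAST i → push 0. Stack: [0]
LOAD_CONST → push 1. Stack: [0, 1]
BINARY_OP + → 0 + 1 = 1. Stack: [1]
STORE_FAST i → i=1. Stack: []
LOAD_FAST i → push 1. Stack: [1]
LOAD_CONST → push 2. Stack: [1, 2]
COMPARE_OP bool(<) → 1 vs 2 = True. Stack: [True]
POP_JUMP_IF_FALSE → pop True; no jump. Stack: []
LOAD_FAST t → push 36. Stack: [36]
LOAD_CONST → push 7. Stack: [36, 7]
BINARY_OP - → 36 - 7 = 29. Stack: [29]
STORE_FAST t → t=29. Stack: []
LOAD_FAST_LOAD_FAST a,a → push 18,18. Stack: [18, 18]
BINARY_OP + → 18 + 18 = 36. Stack: [36]
STORE_FAST t → t=36. Stack: []
LOAD_FAST i → push 1. Stack: [1]
LOAD_CONST → push 1. Stack: [1, 1]
BINARY_OP + → 1 + 1 = 2. Stack: [2]
STORE_FAST i → i=2. Stack: []
LOAD_FAST i → push 2. Stack: [2]
LOAD_CONST → push 2. Stack: [2, 2]
COMPARE_OP bool(<) → 2 vs 2 = False. Stack: [False]
POP_JUMP_IF_FALSE → pop False; jump. Stack: []
LOAD_FAST t → push 36. Stack: [36]
RETURN_VALUE → return 36.

36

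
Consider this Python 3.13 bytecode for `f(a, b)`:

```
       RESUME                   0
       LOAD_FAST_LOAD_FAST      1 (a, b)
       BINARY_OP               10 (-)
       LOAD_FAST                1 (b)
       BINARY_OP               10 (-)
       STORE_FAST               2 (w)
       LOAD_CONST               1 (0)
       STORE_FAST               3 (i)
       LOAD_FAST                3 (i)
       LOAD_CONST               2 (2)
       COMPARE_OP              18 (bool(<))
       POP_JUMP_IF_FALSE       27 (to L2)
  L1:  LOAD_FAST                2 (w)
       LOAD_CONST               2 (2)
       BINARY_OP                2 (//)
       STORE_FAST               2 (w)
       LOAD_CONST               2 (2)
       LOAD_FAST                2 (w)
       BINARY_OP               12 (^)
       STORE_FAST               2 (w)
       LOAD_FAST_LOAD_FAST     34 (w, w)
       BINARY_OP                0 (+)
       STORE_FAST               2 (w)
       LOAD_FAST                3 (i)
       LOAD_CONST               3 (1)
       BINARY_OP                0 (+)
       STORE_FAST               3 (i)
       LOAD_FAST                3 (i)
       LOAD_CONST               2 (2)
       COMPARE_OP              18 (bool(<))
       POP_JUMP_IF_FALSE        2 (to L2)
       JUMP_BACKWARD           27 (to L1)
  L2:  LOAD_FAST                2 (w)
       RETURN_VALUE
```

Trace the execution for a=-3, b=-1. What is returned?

-2

LOAD_FAST_LOAD_FAST a,b → push -3,-1. Stack: [-3, -1]
BINARY_OP - → -3 - -1 = -2. Stack: [-2]
LOAD_FAST b → push -1. Stack: [-2, -1]
BINARY_OP - → -2 - -1 = -1. Stack: [-1]
STORE_FAST w → w=-1. Stack: []
LOAD_CONST → push 0. Stack: [0]
STORE_FAST i → i=0. Stack: []
LOAD_FAST i → push 0. Stack: [0]
LOAD_CONST → push 2. Stack: [0, 2]
COMPARE_OP bool(<) → 0 vs 2 = True. Stack: [True]
POP_JUMP_IF_FALSE → pop True; no jump. Stack: []
LOAD_FAST w → push -1. Stack: [-1]
LOAD_CONST → push 2. Stack: [-1, 2]
BINARY_OP // → -1 // 2 = -1. Stack: [-1]
STORE_FAST w → w=-1. Stack: []
LOAD_CONST → push 2. Stack: [2]
LOAD_FAST w → push -1. Stack: [2, -1]
BINARY_OP ^ → 2 ^ -1 = -3. Stack: [-3]
STORE_FAST w → w=-3. Stack: []
LOAD_FAST_LOAD_FAST w,w → push -3,-3. Stack: [-3, -3]
BINARY_OP + → -3 + -3 = -6. Stack: [-6]
STORE_FAST w → w=-6. Stack: []
LOAD_FAST i → push 0. Stack: [0]
LOAD_CONST → push 1. Stack: [0, 1]
BINARY_OP + → 0 + 1 = 1. Stack: [1]
STORE_FAST i → i=1. Stack: []
LOAD_FAST i → push 1. Stack: [1]
LOAD_CONST → push 2. Stack: [1, 2]
COMPARE_OP bool(<) → 1 vs 2 = True. Stack: [True]
POP_JUMP_IF_FALSE → pop True; no jump. Stack: []
LOAD_FAST w → push -6. Stack: [-6]
LOAD_CONST → push 2. Stack: [-6, 2]
BINARY_OP // → -6 // 2 = -3. Stack: [-3]
STORE_FAST w → w=-3. Stack: []
LOAD_CONST → push 2. Stack: [2]
LOAD_FAST w → push -3. Stack: [2, -3]
BINARY_OP ^ → 2 ^ -3 = -1. Stack: [-1]
STORE_FAST w → w=-1. Stack: []
LOAD_FAST_LOAD_FAST w,w → push -1,-1. Stack: [-1, -1]
BINARY_OP + → -1 + -1 = -2. Stack: [-2]
STORE_FAST w → w=-2. Stack: []
LOAD_FAST i → push 1. Stack: [1]
LOAD_CONST → push 1. Stack: [1, 1]
BINARY_OP + → 1 + 1 = 2. Stack: [2]
STORE_FAST i → i=2. Stack: []
LOAD_FAST i → push 2. Stack: [2]
LOAD_CONST → push 2. Stack: [2, 2]
COMPARE_OP bool(<) → 2 vs 2 = False. Stack: [False]
POP_JUMP_IF_FALSE → pop False; jump. Stack: []
LOAD_FAST w → push -2. Stack: [-2]
RETURN_VALUE → return -2.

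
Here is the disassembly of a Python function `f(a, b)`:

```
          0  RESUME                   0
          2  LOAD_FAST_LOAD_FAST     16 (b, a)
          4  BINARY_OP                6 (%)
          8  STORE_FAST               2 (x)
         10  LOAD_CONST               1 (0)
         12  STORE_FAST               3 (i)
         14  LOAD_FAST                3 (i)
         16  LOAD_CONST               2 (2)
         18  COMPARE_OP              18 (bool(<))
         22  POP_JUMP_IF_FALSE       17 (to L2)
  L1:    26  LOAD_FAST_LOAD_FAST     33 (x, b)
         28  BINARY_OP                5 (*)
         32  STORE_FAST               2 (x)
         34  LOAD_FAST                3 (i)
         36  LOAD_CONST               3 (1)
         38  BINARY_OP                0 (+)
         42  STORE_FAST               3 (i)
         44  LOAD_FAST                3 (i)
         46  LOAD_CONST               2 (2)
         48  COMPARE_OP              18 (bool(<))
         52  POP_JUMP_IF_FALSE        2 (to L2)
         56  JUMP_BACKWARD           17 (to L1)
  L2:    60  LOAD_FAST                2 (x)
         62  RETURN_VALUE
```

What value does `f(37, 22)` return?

10648

LOAD_FAST_LOAD_FAST b,a → push 22,37. Stack: [22, 37]
BINARY_OP % → 22 % 37 = 22. Stack: [22]
STORE_FAST x → x=22. Stack: []
LOAD_CONST → push 0. Stack: [0]
STORE_FAST i → i=0. Stack: []
LOAD_FAST i → push 0. Stack: [0]
LOAD_CONST → push 2. Stack: [0, 2]
COMPARE_OP bool(<) → 0 vs 2 = True. Stack: [True]
POP_JUMP_IF_FALSE → pop True; no jump. Stack: []
LOAD_FAST_LOAD_FAST x,b → push 22,22. Stack: [22, 22]
BINARY_OP * → 22 * 22 = 484. Stack: [484]
STORE_FAST x → x=484. Stack: []
LOAD_FAST i → push 0. Stack: [0]
LOAD_CONST → push 1. Stack: [0, 1]
BINARY_OP + → 0 + 1 = 1. Stack: [1]
STORE_FAST i → i=1. Stack: []
LOAD_FAST i → push 1. Stack: [1]
LOAD_CONST → push 2. Stack: [1, 2]
COMPARE_OP bool(<) → 1 vs 2 = True. Stack: [True]
POP_JUMP_IF_FALSE → pop True; no jump. Stack: []
LOAD_FAST_LOAD_FAST x,b → push 484,22. Stack: [484, 22]
BINARY_OP * → 484 * 22 = 10648. Stack: [10648]
STORE_FAST x → x=10648. Stack: []
LOAD_FAST i → push 1. Stack: [1]
LOAD_CONST → push 1. Stack: [1, 1]
BINARY_OP + → 1 + 1 = 2. Stack: [2]
STORE_FAST i → i=2. Stack: []
LOAD_FAST i → push 2. Stack: [2]
LOAD_CONST → push 2. Stack: [2, 2]
COMPARE_OP bool(<) → 2 vs 2 = False. Stack: [False]
POP_JUMP_IF_FALSE → pop False; jump. Stack: []
LOAD_FAST x → push 10648. Stack: [10648]
RETURN_VALUE → return 10648.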